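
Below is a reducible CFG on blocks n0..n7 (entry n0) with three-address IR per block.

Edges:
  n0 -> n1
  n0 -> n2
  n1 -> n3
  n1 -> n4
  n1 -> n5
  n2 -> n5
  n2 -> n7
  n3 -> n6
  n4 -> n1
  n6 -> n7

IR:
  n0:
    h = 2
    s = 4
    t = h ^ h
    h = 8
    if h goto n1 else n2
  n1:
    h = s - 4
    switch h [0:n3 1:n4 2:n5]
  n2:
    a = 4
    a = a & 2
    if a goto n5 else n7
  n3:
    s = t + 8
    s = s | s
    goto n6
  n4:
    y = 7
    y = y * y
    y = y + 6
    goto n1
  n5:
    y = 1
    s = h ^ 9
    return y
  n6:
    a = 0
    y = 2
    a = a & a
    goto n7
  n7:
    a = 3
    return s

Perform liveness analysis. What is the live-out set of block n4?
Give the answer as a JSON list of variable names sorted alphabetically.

def/use:
  n0: def={h,s,t} ue=∅
  n1: def={h} ue={s}
  n2: def={a} ue=∅
  n3: def={s} ue={t}
  n4: def={y} ue=∅
  n5: def={s,y} ue={h}
  n6: def={a,y} ue=∅
  n7: def={a} ue={s}

Liveness:
  n0: in=∅ out={h,s,t}
  n1: in={s,t} out={h,s,t}
  n2: in={h,s} out={h,s}
  n3: in={t} out={s}
  n4: in={s,t} out={s,t}
  n5: in={h} out=∅
  n6: in={s} out={s}
  n7: in={s} out=∅

live-out(n4) = ["s", "t"]

Answer: ["s", "t"]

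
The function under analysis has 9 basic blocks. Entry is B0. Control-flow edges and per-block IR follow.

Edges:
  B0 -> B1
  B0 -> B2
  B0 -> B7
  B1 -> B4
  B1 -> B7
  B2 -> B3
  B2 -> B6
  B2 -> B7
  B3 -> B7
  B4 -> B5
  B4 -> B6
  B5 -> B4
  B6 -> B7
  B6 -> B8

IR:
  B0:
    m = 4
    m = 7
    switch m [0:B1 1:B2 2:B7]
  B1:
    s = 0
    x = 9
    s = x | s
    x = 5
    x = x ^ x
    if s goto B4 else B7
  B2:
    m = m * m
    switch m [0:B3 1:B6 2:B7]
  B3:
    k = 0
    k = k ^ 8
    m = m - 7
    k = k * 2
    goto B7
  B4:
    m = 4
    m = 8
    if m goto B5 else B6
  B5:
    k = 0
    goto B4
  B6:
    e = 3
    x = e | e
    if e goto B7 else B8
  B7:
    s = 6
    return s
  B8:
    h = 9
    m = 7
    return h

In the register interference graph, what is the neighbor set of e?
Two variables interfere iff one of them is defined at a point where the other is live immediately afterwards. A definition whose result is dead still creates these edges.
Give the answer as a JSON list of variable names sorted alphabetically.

Answer: ["x"]

Analysis:
Block summaries:
  B0: {m} / ∅
  B1: {s,x} / ∅
  B2: {m} / {m}
  B3: {k,m} / {m}
  B4: {m} / ∅
  B5: {k} / ∅
  B6: {e,x} / ∅
  B7: {s} / ∅
  B8: {h,m} / ∅

Liveness:
  B0 li=∅ lo={m}
  B1 li=∅ lo=∅
  B2 li={m} lo={m}
  B3 li={m} lo=∅
  B4 li=∅ lo=∅
  B5 li=∅ lo=∅
  B6 li=∅ lo=∅
  B7 li=∅ lo=∅
  B8 li=∅ lo=∅

Interfere edges:
  e: {x}
  h: {m}
  k: {m}
  m: {h,k}
  s: {x}
  x: {e,s}

N(e) = ["x"]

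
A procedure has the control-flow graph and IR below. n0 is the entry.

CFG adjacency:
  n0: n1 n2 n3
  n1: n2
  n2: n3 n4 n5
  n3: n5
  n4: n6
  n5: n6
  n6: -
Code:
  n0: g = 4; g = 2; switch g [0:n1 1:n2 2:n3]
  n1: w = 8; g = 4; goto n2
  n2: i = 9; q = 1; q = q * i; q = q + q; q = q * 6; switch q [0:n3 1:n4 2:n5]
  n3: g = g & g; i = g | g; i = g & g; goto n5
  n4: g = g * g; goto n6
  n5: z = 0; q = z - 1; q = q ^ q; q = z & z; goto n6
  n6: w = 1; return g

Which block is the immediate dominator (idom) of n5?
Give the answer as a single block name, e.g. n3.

Answer: n0

Analysis:
idom tree: n1←n0 n2←n0 n3←n0 n4←n2 n5←n0 n6←n0
Dom at joins:
  n2: preds {n0,n1}: {n0} ∩ {n0,n1} = {n0}; idom=n0
  n3: preds {n0,n2}: {n0} ∩ {n0,n2} = {n0}; idom=n0
  n5: preds {n2,n3}: {n0,n2} ∩ {n0,n3} = {n0}; idom=n0
  n6: preds {n4,n5}: {n0,n2,n4} ∩ {n0,n5} = {n0}; idom=n0

idom(n5) = n0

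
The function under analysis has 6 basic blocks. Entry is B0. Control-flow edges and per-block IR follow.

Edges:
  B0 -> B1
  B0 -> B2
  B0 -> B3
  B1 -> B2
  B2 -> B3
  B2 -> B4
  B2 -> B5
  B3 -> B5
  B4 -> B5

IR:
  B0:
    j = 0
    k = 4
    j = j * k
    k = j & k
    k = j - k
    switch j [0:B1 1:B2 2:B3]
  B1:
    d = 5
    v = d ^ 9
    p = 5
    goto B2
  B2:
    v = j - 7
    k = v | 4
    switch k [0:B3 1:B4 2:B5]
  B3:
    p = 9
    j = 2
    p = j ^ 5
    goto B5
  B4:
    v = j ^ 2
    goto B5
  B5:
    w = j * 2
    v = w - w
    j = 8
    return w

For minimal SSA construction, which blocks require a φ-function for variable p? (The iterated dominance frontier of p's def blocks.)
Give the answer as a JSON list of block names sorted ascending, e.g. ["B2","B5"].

idom tree: B1←B0 B2←B0 B3←B0 B4←B2 B5←B0
Dom at joins:
  B2: preds {B0,B1}: {B0} ∩ {B0,B1} = {B0}; idom=B0
  B3: preds {B0,B2}: {B0} ∩ {B0,B2} = {B0}; idom=B0
  B5: preds {B2,B3,B4}: {B0,B2} ∩ {B0,B3} ∩ {B0,B2,B4} = {B0}; idom=B0

DF walk-up:
  B2←B0: walk · to B0
  B2←B1: walk B1 to B0
  B3←B0: walk · to B0
  B3←B2: walk B2 to B0
  B5←B2: walk B2 to B0
  B5←B3: walk B3 to B0
  B5←B4: walk B4→B2 to B0
  DF(B0)=∅
  DF(B1)={B2}
  DF(B2)={B3,B5}
  DF(B3)={B5}
  DF(B4)={B5}
  DF(B5)=∅

φ for p: defs {B1,B3}
  DF⁺ = {B2,B3,B5}

Answer: ["B2", "B3", "B5"]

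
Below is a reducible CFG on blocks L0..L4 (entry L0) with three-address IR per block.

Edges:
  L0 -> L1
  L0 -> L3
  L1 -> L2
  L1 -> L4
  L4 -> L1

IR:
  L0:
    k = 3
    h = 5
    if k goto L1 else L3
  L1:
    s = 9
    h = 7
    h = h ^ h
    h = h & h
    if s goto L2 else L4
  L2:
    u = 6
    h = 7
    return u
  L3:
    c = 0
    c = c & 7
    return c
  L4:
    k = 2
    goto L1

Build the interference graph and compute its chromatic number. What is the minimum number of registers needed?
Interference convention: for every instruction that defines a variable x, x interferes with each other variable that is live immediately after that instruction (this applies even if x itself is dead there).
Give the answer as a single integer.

Answer: 2

Derivation:
def/use:
  L0 def {h,k} use ∅
  L1 def {h,s} use ∅
  L2 def {h,u} use ∅
  L3 def {c} use ∅
  L4 def {k} use ∅

Backward fixpoint:
  L0: in=∅ out=∅
  L1: in=∅ out=∅
  L2: in=∅ out=∅
  L3: in=∅ out=∅
  L4: in=∅ out=∅

Interference:
  c↔∅
  h↔{k,s,u}
  k↔{h}
  s↔{h}
  u↔{h}

Colouring:
  {h,k} pairwise interfere (2-clique) ⇒ χ ≥ 2
  assign c→c0 h→c0 k→c1 s→c1 u→c1 — no edge inside a register ⇒ χ ≤ 2
  χ = 2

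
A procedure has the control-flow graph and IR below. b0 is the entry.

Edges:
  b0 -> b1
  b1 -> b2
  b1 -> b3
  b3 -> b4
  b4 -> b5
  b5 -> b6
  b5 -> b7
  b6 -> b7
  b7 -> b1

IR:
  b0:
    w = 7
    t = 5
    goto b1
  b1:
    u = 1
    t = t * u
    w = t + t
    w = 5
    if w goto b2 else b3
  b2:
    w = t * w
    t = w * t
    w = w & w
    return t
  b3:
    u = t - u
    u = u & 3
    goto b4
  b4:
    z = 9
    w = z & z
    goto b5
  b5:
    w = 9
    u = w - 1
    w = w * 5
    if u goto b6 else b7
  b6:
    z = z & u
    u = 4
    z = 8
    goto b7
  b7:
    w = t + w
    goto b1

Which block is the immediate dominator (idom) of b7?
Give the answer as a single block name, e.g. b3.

Answer: b5

Working:
idom tree: b1←b0 b2←b1 b3←b1 b4←b3 b5←b4 b6←b5 b7←b5
Dom at joins:
  b1: preds {b0,b7}: {b0} ∩ {b0,b1,b3,b4,b5,b7} = {b0}; idom=b0
  b7: preds {b5,b6}: {b0,b1,b3,b4,b5} ∩ {b0,b1,b3,b4,b5,b6} = {b0,b1,b3,b4,b5}; idom=b5

idom(b7) = b5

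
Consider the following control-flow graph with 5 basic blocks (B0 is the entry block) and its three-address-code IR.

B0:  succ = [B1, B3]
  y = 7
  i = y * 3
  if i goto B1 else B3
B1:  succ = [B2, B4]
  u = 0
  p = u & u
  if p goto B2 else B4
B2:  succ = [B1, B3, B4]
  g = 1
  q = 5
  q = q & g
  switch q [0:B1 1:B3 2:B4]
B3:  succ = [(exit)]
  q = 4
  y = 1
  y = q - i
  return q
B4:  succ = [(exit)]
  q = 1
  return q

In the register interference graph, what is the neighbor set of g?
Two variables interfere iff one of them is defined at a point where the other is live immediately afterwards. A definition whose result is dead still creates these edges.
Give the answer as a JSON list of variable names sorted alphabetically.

Per-block:
  B0 def {i,y} use ∅
  B1 def {p,u} use ∅
  B2 def {g,q} use ∅
  B3 def {q,y} use {i}
  B4 def {q} use ∅

Live sets:
  B0 li=∅ lo={i}
  B1 li={i} lo={i}
  B2 li={i} lo={i}
  B3 li={i} lo=∅
  B4 li=∅ lo=∅

Interfere edges:
  g↔{i,q}
  i↔{g,p,q,u,y}
  p↔{i}
  q↔{g,i,y}
  u↔{i}
  y↔{i,q}

N(g) = ["i", "q"]

Answer: ["i", "q"]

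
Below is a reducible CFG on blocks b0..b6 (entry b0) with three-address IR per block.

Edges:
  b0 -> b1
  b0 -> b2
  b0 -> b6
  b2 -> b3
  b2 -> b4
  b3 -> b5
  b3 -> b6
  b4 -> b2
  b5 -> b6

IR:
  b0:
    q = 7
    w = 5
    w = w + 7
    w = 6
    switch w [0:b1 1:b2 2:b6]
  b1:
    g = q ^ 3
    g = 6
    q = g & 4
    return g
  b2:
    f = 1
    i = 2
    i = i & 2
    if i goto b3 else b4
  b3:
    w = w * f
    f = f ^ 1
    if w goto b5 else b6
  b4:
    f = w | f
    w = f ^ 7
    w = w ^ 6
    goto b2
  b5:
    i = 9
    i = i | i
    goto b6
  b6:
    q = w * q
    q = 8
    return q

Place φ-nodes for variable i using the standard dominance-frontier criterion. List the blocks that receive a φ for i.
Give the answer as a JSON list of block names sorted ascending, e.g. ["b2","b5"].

idom tree: b1←b0 b2←b0 b3←b2 b4←b2 b5←b3 b6←b0
Dom∩ at merges:
  b2: preds {b0,b4}: {b0} ∩ {b0,b2,b4} = {b0}; idom=b0
  b6: preds {b0,b3,b5}: {b0} ∩ {b0,b2,b3} ∩ {b0,b2,b3,b5} = {b0}; idom=b0

DF walk-up:
  join b2 pred b0: · stop@b0
  join b2 pred b4: b4→b2 stop@b0
  join b6 pred b0: · stop@b0
  join b6 pred b3: b3→b2 stop@b0
  join b6 pred b5: b5→b3→b2 stop@b0
  b0 → ∅
  b1 → ∅
  b2 → {b2,b6}
  b3 → {b6}
  b4 → {b2}
  b5 → {b6}
  b6 → ∅

φ for i: defs {b2,b5}
  DF⁺ = {b2,b6}

Answer: ["b2", "b6"]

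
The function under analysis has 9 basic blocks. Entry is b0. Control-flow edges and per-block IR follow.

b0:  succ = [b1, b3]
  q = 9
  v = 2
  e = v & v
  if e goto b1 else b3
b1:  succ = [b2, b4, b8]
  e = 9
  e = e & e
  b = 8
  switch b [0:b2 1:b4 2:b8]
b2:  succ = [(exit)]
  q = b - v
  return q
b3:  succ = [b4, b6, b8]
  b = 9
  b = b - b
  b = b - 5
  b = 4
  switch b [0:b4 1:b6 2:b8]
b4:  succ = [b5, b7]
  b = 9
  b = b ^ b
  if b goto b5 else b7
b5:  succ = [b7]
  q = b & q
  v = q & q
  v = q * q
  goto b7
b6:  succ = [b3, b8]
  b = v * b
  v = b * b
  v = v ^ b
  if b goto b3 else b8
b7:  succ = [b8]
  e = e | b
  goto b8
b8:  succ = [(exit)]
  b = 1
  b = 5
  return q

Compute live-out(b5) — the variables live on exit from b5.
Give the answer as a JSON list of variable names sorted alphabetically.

Answer: ["b", "e", "q"]

Working:
Block summaries:
  b0 def {e,q,v} use ∅
  b1 def {b,e} use ∅
  b2 def {q} use {b,v}
  b3 def {b} use ∅
  b4 def {b} use ∅
  b5 def {q,v} use {b,q}
  b6 def {b,v} use {b,v}
  b7 def {e} use {b,e}
  b8 def {b} use {q}

Backward fixpoint:
  b0: in=∅ out={e,q,v}
  b1: in={q,v} out={b,e,q,v}
  b2: in={b,v} out=∅
  b3: in={e,q,v} out={b,e,q,v}
  b4: in={e,q} out={b,e,q}
  b5: in={b,e,q} out={b,e,q}
  b6: in={b,e,q,v} out={e,q,v}
  b7: in={b,e,q} out={q}
  b8: in={q} out=∅

live-out(b5) = ["b", "e", "q"]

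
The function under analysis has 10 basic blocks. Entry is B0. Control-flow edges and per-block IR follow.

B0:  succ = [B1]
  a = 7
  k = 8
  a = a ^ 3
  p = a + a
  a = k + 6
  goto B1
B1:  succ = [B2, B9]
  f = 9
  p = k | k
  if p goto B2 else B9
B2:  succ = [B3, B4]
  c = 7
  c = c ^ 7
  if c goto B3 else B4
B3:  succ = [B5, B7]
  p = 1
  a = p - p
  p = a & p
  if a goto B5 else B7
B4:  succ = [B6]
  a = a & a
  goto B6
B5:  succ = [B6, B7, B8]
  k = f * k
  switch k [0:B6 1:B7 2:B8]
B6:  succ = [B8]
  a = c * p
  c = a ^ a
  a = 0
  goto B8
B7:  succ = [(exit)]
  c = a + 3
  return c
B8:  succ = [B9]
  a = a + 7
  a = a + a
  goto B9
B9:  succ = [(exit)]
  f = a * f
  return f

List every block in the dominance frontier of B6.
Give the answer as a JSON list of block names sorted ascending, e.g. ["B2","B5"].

Answer: ["B8"]

Derivation:
idom tree: B1←B0 B2←B1 B3←B2 B4←B2 B5←B3 B6←B2 B7←B3 B8←B2 B9←B1
Dom at joins:
  B6: preds {B4,B5}: {B0,B1,B2,B4} ∩ {B0,B1,B2,B3,B5} = {B0,B1,B2}; idom=B2
  B7: preds {B3,B5}: {B0,B1,B2,B3} ∩ {B0,B1,B2,B3,B5} = {B0,B1,B2,B3}; idom=B3
  B8: preds {B5,B6}: {B0,B1,B2,B3,B5} ∩ {B0,B1,B2,B6} = {B0,B1,B2}; idom=B2
  B9: preds {B1,B8}: {B0,B1} ∩ {B0,B1,B2,B8} = {B0,B1}; idom=B1

Frontier:
  B6←B4: walk B4 to B2
  B6←B5: walk B5→B3 to B2
  B7←B3: walk · to B3
  B7←B5: walk B5 to B3
  B8←B5: walk B5→B3 to B2
  B8←B6: walk B6 to B2
  B9←B1: walk · to B1
  B9←B8: walk B8→B2 to B1
  B0: DF=∅
  B1: DF=∅
  B2: DF={B9}
  B3: DF={B6,B8}
  B4: DF={B6}
  B5: DF={B6,B7,B8}
  B6: DF={B8}
  B7: DF=∅
  B8: DF={B9}
  B9: DF=∅

DF(B6) = ["B8"]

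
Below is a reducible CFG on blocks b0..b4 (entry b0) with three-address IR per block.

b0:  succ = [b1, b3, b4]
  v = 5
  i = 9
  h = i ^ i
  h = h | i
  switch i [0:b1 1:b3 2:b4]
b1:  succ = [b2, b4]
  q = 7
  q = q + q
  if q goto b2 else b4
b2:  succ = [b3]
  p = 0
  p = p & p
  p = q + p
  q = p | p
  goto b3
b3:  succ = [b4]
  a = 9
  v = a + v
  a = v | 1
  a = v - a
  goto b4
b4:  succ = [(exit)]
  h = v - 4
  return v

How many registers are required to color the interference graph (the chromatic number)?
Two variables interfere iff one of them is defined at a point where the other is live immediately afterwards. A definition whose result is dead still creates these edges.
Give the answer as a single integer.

Per-block:
  b0: {h,i,v} / ∅
  b1: {q} / ∅
  b2: {p,q} / {q}
  b3: {a,v} / {v}
  b4: {h} / {v}

Backward fixpoint:
  live b0: ∅→{v}
  live b1: {v}→{q,v}
  live b2: {q,v}→{v}
  live b3: {v}→{v}
  live b4: {v}→∅

Interfere edges:
  a: {v}
  h: {i,v}
  i: {h,v}
  p: {q,v}
  q: {p,v}
  v: {a,h,i,p,q}

Chromatic number:
  lower bound: {h,i,v} mutually conflict ⇒ χ ≥ 3
  assign a→c1 h→c1 i→c2 p→c1 q→c2 v→c0 — no edge inside a register ⇒ χ ≤ 3
  χ = 3

Answer: 3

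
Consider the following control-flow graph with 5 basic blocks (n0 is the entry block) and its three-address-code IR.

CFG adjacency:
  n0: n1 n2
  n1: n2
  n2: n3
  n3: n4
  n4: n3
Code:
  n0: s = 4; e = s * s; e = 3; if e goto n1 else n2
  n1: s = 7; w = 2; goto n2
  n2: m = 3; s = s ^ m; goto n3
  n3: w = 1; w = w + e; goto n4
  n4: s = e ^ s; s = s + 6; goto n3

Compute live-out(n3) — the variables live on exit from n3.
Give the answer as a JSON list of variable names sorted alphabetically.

Answer: ["e", "s"]

Working:
def/use:
  n0: {e,s} / ∅
  n1: {s,w} / ∅
  n2: {m,s} / {s}
  n3: {w} / {e}
  n4: {s} / {e,s}

Live sets:
  n0 li=∅ lo={e,s}
  n1 li={e} lo={e,s}
  n2 li={e,s} lo={e,s}
  n3 li={e,s} lo={e,s}
  n4 li={e,s} lo={e,s}

live-out(n3) = ["e", "s"]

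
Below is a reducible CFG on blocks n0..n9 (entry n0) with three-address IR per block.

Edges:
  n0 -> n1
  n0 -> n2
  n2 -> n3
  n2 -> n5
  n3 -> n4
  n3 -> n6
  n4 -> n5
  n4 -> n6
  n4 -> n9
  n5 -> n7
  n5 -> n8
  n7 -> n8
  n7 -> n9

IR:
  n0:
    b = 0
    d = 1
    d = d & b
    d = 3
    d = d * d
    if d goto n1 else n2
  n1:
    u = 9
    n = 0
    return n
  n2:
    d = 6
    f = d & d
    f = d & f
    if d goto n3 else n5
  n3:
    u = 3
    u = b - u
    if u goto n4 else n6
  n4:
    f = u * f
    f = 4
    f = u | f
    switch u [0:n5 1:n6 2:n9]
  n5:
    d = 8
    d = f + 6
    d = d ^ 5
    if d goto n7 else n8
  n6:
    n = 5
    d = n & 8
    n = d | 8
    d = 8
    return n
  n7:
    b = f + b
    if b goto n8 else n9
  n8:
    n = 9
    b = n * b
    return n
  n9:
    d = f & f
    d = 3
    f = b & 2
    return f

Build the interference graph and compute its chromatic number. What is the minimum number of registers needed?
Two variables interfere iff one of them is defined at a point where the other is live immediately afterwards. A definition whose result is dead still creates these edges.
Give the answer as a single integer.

Answer: 3

Analysis:
Block summaries:
  n0 def {b,d} use ∅
  n1 def {n,u} use ∅
  n2 def {d,f} use ∅
  n3 def {u} use {b}
  n4 def {f} use {f,u}
  n5 def {d} use {f}
  n6 def {d,n} use ∅
  n7 def {b} use {b,f}
  n8 def {b,n} use {b}
  n9 def {d,f} use {b,f}

Liveness:
  live n0: ∅→{b}
  live n1: ∅→∅
  live n2: {b}→{b,f}
  live n3: {b,f}→{b,f,u}
  live n4: {b,f,u}→{b,f}
  live n5: {b,f}→{b,f}
  live n6: ∅→∅
  live n7: {b,f}→{b,f}
  live n8: {b}→∅
  live n9: {b,f}→∅

Interfere edges:
  b — {d,f,n,u}
  d — {b,f,n}
  f — {b,d,u}
  n — {b,d}
  u — {b,f}

Chromatic number:
  lower bound: {b,d,f} mutually conflict ⇒ χ ≥ 3
  assign b→r0 d→r1 f→r2 n→r2 u→r1 — no edge inside a register ⇒ χ ≤ 3
  χ = 3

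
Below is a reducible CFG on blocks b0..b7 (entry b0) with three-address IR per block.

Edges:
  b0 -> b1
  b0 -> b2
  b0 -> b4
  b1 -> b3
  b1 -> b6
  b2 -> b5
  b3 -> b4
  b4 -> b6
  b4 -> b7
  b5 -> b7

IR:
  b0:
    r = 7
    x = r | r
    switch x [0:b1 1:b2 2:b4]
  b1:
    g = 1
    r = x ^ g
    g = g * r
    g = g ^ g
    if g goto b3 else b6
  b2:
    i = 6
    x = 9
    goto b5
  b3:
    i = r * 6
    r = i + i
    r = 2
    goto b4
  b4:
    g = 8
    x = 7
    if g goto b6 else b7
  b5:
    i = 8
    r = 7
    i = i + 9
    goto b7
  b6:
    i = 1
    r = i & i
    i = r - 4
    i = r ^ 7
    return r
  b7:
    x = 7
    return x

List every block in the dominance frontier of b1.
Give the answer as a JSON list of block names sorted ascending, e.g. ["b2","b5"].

idom tree: b1←b0 b2←b0 b3←b1 b4←b0 b5←b2 b6←b0 b7←b0
Dom∩ at merges:
  b4: preds {b0,b3}: {b0} ∩ {b0,b1,b3} = {b0}; idom=b0
  b6: preds {b1,b4}: {b0,b1} ∩ {b0,b4} = {b0}; idom=b0
  b7: preds {b4,b5}: {b0,b4} ∩ {b0,b2,b5} = {b0}; idom=b0

DF walk-up:
  b4←b0: walk · to b0
  b4←b3: walk b3→b1 to b0
  b6←b1: walk b1 to b0
  b6←b4: walk b4 to b0
  b7←b4: walk b4 to b0
  b7←b5: walk b5→b2 to b0
  b0 → ∅
  b1 → {b4,b6}
  b2 → {b7}
  b3 → {b4}
  b4 → {b6,b7}
  b5 → {b7}
  b6 → ∅
  b7 → ∅

DF(b1) = ["b4", "b6"]

Answer: ["b4", "b6"]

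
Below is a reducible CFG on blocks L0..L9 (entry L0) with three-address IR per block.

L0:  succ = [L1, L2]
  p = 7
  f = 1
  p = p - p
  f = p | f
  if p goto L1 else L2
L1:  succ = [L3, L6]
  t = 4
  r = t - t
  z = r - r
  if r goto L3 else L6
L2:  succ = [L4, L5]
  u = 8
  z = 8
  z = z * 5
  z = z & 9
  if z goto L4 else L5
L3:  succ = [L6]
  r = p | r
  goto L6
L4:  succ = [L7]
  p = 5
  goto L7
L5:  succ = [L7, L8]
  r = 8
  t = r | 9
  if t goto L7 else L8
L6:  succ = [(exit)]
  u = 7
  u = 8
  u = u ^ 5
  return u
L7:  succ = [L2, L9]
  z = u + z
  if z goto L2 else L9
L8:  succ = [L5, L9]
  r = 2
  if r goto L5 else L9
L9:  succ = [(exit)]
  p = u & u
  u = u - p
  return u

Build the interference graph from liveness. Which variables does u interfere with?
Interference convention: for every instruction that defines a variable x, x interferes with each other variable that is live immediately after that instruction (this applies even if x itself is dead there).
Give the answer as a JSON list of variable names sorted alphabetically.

Answer: ["p", "r", "t", "z"]

Derivation:
def/use:
  L0 def {f,p} use ∅
  L1 def {r,t,z} use ∅
  L2 def {u,z} use ∅
  L3 def {r} use {p,r}
  L4 def {p} use ∅
  L5 def {r,t} use ∅
  L6 def {u} use ∅
  L7 def {z} use {u,z}
  L8 def {r} use ∅
  L9 def {p,u} use {u}

Live sets:
  live L0: ∅→{p}
  live L1: {p}→{p,r}
  live L2: ∅→{u,z}
  live L3: {p,r}→∅
  live L4: {u,z}→{u,z}
  live L5: {u,z}→{u,z}
  live L6: ∅→∅
  live L7: {u,z}→{u}
  live L8: {u,z}→{u,z}
  live L9: {u}→∅

Interference:
  f↔{p}
  p↔{f,r,t,u,z}
  r↔{p,u,z}
  t↔{p,u,z}
  u↔{p,r,t,z}
  z↔{p,r,t,u}

N(u) = ["p", "r", "t", "z"]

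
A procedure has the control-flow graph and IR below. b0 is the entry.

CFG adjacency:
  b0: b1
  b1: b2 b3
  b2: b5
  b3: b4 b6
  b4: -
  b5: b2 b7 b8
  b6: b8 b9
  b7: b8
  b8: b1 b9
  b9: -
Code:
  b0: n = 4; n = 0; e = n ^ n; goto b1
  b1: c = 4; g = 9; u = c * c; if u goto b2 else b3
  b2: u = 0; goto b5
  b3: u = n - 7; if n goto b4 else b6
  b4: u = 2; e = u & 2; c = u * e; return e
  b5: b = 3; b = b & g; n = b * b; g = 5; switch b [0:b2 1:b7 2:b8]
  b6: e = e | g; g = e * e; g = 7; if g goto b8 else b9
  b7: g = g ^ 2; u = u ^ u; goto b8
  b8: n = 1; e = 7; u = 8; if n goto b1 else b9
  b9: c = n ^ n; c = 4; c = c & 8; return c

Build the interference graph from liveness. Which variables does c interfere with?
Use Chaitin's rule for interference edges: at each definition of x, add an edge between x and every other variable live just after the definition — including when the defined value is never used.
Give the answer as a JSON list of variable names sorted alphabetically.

def/use:
  b0: def={e,n} ue=∅
  b1: def={c,g,u} ue=∅
  b2: def={u} ue=∅
  b3: def={u} ue={n}
  b4: def={c,e,u} ue=∅
  b5: def={b,g,n} ue={g}
  b6: def={e,g} ue={e,g}
  b7: def={g,u} ue={g,u}
  b8: def={e,n,u} ue=∅
  b9: def={c} ue={n}

Backward fixpoint:
  live b0: ∅→{e,n}
  live b1: {e,n}→{e,g,n}
  live b2: {g}→{g,u}
  live b3: {e,g,n}→{e,g,n}
  live b4: ∅→∅
  live b5: {g,u}→{g,u}
  live b6: {e,g,n}→{n}
  live b7: {g,u}→∅
  live b8: ∅→{e,n}
  live b9: {n}→∅

Interference:
  b↔{g,n,u}
  c↔{e,g,n}
  e↔{c,g,n,u}
  g↔{b,c,e,n,u}
  n↔{b,c,e,g,u}
  u↔{b,e,g,n}

N(c) = ["e", "g", "n"]

Answer: ["e", "g", "n"]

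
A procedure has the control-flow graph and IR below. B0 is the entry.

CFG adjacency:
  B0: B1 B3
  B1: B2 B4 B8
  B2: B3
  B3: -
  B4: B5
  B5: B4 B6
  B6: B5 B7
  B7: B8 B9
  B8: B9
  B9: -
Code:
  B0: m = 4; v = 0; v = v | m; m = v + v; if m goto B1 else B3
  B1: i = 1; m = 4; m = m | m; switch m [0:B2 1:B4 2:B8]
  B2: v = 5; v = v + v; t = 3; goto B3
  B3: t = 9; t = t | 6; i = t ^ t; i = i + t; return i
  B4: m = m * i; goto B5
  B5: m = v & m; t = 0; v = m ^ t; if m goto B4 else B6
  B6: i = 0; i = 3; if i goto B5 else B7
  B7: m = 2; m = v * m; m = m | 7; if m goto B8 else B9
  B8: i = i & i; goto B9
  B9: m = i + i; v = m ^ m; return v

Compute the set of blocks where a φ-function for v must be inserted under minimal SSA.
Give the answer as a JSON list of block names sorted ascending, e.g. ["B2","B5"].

Answer: ["B3", "B4", "B5", "B8", "B9"]

Working:
idom tree: B1←B0 B2←B1 B3←B0 B4←B1 B5←B4 B6←B5 B7←B6 B8←B1 B9←B1
Dom∩ at merges:
  B3: preds {B0,B2}: {B0} ∩ {B0,B1,B2} = {B0}; idom=B0
  B4: preds {B1,B5}: {B0,B1} ∩ {B0,B1,B4,B5} = {B0,B1}; idom=B1
  B5: preds {B4,B6}: {B0,B1,B4} ∩ {B0,B1,B4,B5,B6} = {B0,B1,B4}; idom=B4
  B8: preds {B1,B7}: {B0,B1} ∩ {B0,B1,B4,B5,B6,B7} = {B0,B1}; idom=B1
  B9: preds {B7,B8}: {B0,B1,B4,B5,B6,B7} ∩ {B0,B1,B8} = {B0,B1}; idom=B1

Frontier:
  join B3 pred B0: · stop@B0
  join B3 pred B2: B2→B1 stop@B0
  join B4 pred B1: · stop@B1
  join B4 pred B5: B5→B4 stop@B1
  join B5 pred B4: · stop@B4
  join B5 pred B6: B6→B5 stop@B4
  join B8 pred B1: · stop@B1
  join B8 pred B7: B7→B6→B5→B4 stop@B1
  join B9 pred B7: B7→B6→B5→B4 stop@B1
  join B9 pred B8: B8 stop@B1
  DF(B0)=∅
  DF(B1)={B3}
  DF(B2)={B3}
  DF(B3)=∅
  DF(B4)={B4,B8,B9}
  DF(B5)={B4,B5,B8,B9}
  DF(B6)={B5,B8,B9}
  DF(B7)={B8,B9}
  DF(B8)={B9}
  DF(B9)=∅

φ for v: defs {B0,B2,B5,B9}
  DF⁺ = {B3,B4,B5,B8,B9}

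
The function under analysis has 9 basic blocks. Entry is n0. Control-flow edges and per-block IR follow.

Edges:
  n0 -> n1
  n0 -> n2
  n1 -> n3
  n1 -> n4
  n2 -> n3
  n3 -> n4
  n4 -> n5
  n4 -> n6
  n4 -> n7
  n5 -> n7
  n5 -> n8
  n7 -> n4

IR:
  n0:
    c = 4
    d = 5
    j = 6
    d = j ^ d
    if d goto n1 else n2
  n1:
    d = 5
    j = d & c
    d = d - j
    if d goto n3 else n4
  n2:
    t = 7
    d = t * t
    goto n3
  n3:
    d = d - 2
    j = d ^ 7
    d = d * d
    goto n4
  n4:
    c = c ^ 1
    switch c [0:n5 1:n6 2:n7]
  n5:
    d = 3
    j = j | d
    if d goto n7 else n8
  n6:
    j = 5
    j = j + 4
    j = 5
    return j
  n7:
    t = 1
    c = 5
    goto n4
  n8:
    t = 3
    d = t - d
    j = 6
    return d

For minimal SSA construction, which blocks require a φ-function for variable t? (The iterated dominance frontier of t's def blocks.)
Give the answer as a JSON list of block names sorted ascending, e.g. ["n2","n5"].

Answer: ["n3", "n4"]

Working:
idom tree: n1←n0 n2←n0 n3←n0 n4←n0 n5←n4 n6←n4 n7←n4 n8←n5
Dom∩ at merges:
  n3: preds {n1,n2}: {n0,n1} ∩ {n0,n2} = {n0}; idom=n0
  n4: preds {n1,n3,n7}: {n0,n1} ∩ {n0,n3} ∩ {n0,n4,n7} = {n0}; idom=n0
  n7: preds {n4,n5}: {n0,n4} ∩ {n0,n4,n5} = {n0,n4}; idom=n4

Frontier:
  join n3 pred n1: n1 stop@n0
  join n3 pred n2: n2 stop@n0
  join n4 pred n1: n1 stop@n0
  join n4 pred n3: n3 stop@n0
  join n4 pred n7: n7→n4 stop@n0
  join n7 pred n4: · stop@n4
  join n7 pred n5: n5 stop@n4
  DF(n0)=∅
  DF(n1)={n3,n4}
  DF(n2)={n3}
  DF(n3)={n4}
  DF(n4)={n4}
  DF(n5)={n7}
  DF(n6)=∅
  DF(n7)={n4}
  DF(n8)=∅

φ for t: defs {n2,n7,n8}
  DF⁺ = {n3,n4}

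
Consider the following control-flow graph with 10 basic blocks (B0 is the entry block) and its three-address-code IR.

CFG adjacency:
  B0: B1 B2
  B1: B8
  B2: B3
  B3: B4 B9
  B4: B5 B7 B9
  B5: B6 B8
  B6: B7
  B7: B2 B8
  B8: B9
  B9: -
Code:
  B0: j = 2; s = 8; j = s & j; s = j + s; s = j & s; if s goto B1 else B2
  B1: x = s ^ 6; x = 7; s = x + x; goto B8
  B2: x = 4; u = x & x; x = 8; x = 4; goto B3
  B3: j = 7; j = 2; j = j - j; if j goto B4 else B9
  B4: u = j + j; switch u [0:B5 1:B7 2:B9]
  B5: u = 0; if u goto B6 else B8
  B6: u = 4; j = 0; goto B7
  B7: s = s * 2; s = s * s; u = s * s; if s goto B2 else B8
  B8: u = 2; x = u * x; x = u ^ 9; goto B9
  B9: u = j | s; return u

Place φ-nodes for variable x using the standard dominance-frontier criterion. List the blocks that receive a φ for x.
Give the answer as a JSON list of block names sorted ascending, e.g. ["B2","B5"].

idom tree: B1←B0 B2←B0 B3←B2 B4←B3 B5←B4 B6←B5 B7←B4 B8←B0 B9←B0
Dom at joins:
  B2: preds {B0,B7}: {B0} ∩ {B0,B2,B3,B4,B7} = {B0}; idom=B0
  B7: preds {B4,B6}: {B0,B2,B3,B4} ∩ {B0,B2,B3,B4,B5,B6} = {B0,B2,B3,B4}; idom=B4
  B8: preds {B1,B5,B7}: {B0,B1} ∩ {B0,B2,B3,B4,B5} ∩ {B0,B2,B3,B4,B7} = {B0}; idom=B0
  B9: preds {B3,B4,B8}: {B0,B2,B3} ∩ {B0,B2,B3,B4} ∩ {B0,B8} = {B0}; idom=B0

DF derivation:
  join B2 pred B0: · stop@B0
  join B2 pred B7: B7→B4→B3→B2 stop@B0
  join B7 pred B4: · stop@B4
  join B7 pred B6: B6→B5 stop@B4
  join B8 pred B1: B1 stop@B0
  join B8 pred B5: B5→B4→B3→B2 stop@B0
  join B8 pred B7: B7→B4→B3→B2 stop@B0
  join B9 pred B3: B3→B2 stop@B0
  join B9 pred B4: B4→B3→B2 stop@B0
  join B9 pred B8: B8 stop@B0
  B0 → ∅
  B1 → {B8}
  B2 → {B2,B8,B9}
  B3 → {B2,B8,B9}
  B4 → {B2,B8,B9}
  B5 → {B7,B8}
  B6 → {B7}
  B7 → {B2,B8}
  B8 → {B9}
  B9 → ∅

φ for x: defs {B1,B2,B8}
  DF⁺ = {B2,B8,B9}

Answer: ["B2", "B8", "B9"]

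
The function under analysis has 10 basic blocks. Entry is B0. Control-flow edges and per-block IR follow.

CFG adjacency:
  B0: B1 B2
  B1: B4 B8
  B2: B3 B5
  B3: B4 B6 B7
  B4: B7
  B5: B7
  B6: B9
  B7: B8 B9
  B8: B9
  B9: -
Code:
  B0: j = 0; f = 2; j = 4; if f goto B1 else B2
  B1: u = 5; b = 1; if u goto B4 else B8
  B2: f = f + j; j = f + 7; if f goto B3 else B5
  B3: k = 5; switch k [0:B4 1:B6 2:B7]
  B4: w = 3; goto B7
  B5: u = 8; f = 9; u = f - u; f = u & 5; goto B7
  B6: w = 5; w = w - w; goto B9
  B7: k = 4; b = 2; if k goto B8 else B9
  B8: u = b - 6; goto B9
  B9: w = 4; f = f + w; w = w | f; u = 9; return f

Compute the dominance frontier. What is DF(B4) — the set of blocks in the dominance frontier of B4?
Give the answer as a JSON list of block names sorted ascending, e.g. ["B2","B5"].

idom tree: B1←B0 B2←B0 B3←B2 B4←B0 B5←B2 B6←B3 B7←B0 B8←B0 B9←B0
Join-block Dom:
  B4: preds {B1,B3}: {B0,B1} ∩ {B0,B2,B3} = {B0}; idom=B0
  B7: preds {B3,B4,B5}: {B0,B2,B3} ∩ {B0,B4} ∩ {B0,B2,B5} = {B0}; idom=B0
  B8: preds {B1,B7}: {B0,B1} ∩ {B0,B7} = {B0}; idom=B0
  B9: preds {B6,B7,B8}: {B0,B2,B3,B6} ∩ {B0,B7} ∩ {B0,B8} = {B0}; idom=B0

Frontier:
  B4←B1: walk B1 to B0
  B4←B3: walk B3→B2 to B0
  B7←B3: walk B3→B2 to B0
  B7←B4: walk B4 to B0
  B7←B5: walk B5→B2 to B0
  B8←B1: walk B1 to B0
  B8←B7: walk B7 to B0
  B9←B6: walk B6→B3→B2 to B0
  B9←B7: walk B7 to B0
  B9←B8: walk B8 to B0
  B0 → ∅
  B1 → {B4,B8}
  B2 → {B4,B7,B9}
  B3 → {B4,B7,B9}
  B4 → {B7}
  B5 → {B7}
  B6 → {B9}
  B7 → {B8,B9}
  B8 → {B9}
  B9 → ∅

DF(B4) = ["B7"]

Answer: ["B7"]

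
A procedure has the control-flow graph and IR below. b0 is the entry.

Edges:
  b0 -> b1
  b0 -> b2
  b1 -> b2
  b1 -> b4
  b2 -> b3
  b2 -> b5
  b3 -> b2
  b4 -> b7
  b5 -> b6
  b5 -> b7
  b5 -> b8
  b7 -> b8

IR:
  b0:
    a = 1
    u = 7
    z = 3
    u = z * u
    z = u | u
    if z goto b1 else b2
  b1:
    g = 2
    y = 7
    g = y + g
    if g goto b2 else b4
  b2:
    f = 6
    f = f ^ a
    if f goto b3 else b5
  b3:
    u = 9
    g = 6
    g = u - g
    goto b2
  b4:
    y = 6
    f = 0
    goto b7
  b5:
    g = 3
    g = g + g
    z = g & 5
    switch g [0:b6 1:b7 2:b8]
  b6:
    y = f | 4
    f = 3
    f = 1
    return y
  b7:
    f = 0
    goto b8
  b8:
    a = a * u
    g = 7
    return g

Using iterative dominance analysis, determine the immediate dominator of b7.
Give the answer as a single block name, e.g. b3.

Answer: b0

Analysis:
idom tree: b1←b0 b2←b0 b3←b2 b4←b1 b5←b2 b6←b5 b7←b0 b8←b0
Join-block Dom:
  b2: preds {b0,b1,b3}: {b0} ∩ {b0,b1} ∩ {b0,b2,b3} = {b0}; idom=b0
  b7: preds {b4,b5}: {b0,b1,b4} ∩ {b0,b2,b5} = {b0}; idom=b0
  b8: preds {b5,b7}: {b0,b2,b5} ∩ {b0,b7} = {b0}; idom=b0

idom(b7) = b0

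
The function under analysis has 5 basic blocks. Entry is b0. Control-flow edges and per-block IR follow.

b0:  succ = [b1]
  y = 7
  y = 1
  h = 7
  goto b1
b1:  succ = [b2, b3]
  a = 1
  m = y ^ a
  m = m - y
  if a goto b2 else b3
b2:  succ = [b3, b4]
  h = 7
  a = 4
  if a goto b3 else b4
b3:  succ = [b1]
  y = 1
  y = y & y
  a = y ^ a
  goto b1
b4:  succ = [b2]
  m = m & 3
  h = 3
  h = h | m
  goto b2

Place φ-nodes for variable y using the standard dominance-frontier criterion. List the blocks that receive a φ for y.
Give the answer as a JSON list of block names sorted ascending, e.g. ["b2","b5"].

Answer: ["b1"]

Analysis:
idom tree: b1←b0 b2←b1 b3←b1 b4←b2
Dom at joins:
  b1: preds {b0,b3}: {b0} ∩ {b0,b1,b3} = {b0}; idom=b0
  b2: preds {b1,b4}: {b0,b1} ∩ {b0,b1,b2,b4} = {b0,b1}; idom=b1
  b3: preds {b1,b2}: {b0,b1} ∩ {b0,b1,b2} = {b0,b1}; idom=b1

DF derivation:
  b1←b0: walk · to b0
  b1←b3: walk b3→b1 to b0
  b2←b1: walk · to b1
  b2←b4: walk b4→b2 to b1
  b3←b1: walk · to b1
  b3←b2: walk b2 to b1
  b0: DF=∅
  b1: DF={b1}
  b2: DF={b2,b3}
  b3: DF={b1}
  b4: DF={b2}

φ for y: defs {b0,b3}
  DF⁺ = {b1}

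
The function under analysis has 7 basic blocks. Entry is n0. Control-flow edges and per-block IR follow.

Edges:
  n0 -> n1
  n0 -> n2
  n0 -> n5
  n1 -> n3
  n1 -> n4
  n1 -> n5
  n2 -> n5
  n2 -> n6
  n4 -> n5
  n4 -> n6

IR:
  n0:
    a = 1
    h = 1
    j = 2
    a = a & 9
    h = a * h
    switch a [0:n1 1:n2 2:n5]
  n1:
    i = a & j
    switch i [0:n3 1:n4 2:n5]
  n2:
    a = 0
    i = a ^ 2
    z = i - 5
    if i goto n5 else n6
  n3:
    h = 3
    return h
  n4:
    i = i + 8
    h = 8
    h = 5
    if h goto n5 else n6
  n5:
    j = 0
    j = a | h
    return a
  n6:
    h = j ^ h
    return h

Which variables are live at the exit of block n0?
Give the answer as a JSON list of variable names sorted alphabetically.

Answer: ["a", "h", "j"]

Analysis:
def/use:
  n0 def {a,h,j} use ∅
  n1 def {i} use {a,j}
  n2 def {a,i,z} use ∅
  n3 def {h} use ∅
  n4 def {h,i} use {i}
  n5 def {j} use {a,h}
  n6 def {h} use {h,j}

Live sets:
  live n0: ∅→{a,h,j}
  live n1: {a,h,j}→{a,h,i,j}
  live n2: {h,j}→{a,h,j}
  live n3: ∅→∅
  live n4: {a,i,j}→{a,h,j}
  live n5: {a,h}→∅
  live n6: {h,j}→∅

live-out(n0) = ["a", "h", "j"]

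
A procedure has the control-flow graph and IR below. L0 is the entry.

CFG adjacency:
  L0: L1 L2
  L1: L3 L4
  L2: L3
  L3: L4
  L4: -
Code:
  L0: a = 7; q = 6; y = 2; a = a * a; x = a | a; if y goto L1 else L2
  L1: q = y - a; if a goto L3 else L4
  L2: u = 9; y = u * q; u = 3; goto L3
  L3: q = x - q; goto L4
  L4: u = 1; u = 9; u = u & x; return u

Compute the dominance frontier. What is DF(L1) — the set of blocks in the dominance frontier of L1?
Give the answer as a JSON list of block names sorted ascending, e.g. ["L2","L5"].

idom tree: L1←L0 L2←L0 L3←L0 L4←L0
Join-block Dom:
  L3: preds {L1,L2}: {L0,L1} ∩ {L0,L2} = {L0}; idom=L0
  L4: preds {L1,L3}: {L0,L1} ∩ {L0,L3} = {L0}; idom=L0

DF walk-up:
  join L3 pred L1: L1 stop@L0
  join L3 pred L2: L2 stop@L0
  join L4 pred L1: L1 stop@L0
  join L4 pred L3: L3 stop@L0
  DF(L0)=∅
  DF(L1)={L3,L4}
  DF(L2)={L3}
  DF(L3)={L4}
  DF(L4)=∅

DF(L1) = ["L3", "L4"]

Answer: ["L3", "L4"]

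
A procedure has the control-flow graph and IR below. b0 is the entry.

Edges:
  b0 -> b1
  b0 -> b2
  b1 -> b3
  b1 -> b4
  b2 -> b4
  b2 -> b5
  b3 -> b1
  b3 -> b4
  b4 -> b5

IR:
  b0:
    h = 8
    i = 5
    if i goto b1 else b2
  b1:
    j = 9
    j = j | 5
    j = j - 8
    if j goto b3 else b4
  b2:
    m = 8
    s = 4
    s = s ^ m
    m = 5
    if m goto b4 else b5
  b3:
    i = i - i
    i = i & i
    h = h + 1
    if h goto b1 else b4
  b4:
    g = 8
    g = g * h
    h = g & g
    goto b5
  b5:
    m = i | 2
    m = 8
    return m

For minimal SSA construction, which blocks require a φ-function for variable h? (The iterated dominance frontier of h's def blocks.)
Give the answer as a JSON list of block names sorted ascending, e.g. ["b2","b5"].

idom tree: b1←b0 b2←b0 b3←b1 b4←b0 b5←b0
Dom at joins:
  b1: preds {b0,b3}: {b0} ∩ {b0,b1,b3} = {b0}; idom=b0
  b4: preds {b1,b2,b3}: {b0,b1} ∩ {b0,b2} ∩ {b0,b1,b3} = {b0}; idom=b0
  b5: preds {b2,b4}: {b0,b2} ∩ {b0,b4} = {b0}; idom=b0

DF walk-up:
  b1←b0: walk · to b0
  b1←b3: walk b3→b1 to b0
  b4←b1: walk b1 to b0
  b4←b2: walk b2 to b0
  b4←b3: walk b3→b1 to b0
  b5←b2: walk b2 to b0
  b5←b4: walk b4 to b0
  b0: DF=∅
  b1: DF={b1,b4}
  b2: DF={b4,b5}
  b3: DF={b1,b4}
  b4: DF={b5}
  b5: DF=∅

φ for h: defs {b0,b3,b4}
  DF⁺ = {b1,b4,b5}

Answer: ["b1", "b4", "b5"]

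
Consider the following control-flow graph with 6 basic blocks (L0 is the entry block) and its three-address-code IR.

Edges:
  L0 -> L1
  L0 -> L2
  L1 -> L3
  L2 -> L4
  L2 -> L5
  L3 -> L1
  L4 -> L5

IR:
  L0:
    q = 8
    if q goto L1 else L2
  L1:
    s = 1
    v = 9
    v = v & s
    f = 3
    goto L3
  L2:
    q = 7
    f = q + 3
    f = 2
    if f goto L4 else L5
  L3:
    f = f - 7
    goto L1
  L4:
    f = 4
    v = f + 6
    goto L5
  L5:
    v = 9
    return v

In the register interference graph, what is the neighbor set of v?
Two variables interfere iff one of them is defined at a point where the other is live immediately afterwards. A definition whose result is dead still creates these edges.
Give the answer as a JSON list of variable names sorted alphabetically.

Answer: ["s"]

Derivation:
Per-block:
  L0: {q} / ∅
  L1: {f,s,v} / ∅
  L2: {f,q} / ∅
  L3: {f} / {f}
  L4: {f,v} / ∅
  L5: {v} / ∅

Liveness:
  live L0: ∅→∅
  live L1: ∅→{f}
  live L2: ∅→∅
  live L3: {f}→∅
  live L4: ∅→∅
  live L5: ∅→∅

Interference:
  f — ∅
  q — ∅
  s — {v}
  v — {s}

N(v) = ["s"]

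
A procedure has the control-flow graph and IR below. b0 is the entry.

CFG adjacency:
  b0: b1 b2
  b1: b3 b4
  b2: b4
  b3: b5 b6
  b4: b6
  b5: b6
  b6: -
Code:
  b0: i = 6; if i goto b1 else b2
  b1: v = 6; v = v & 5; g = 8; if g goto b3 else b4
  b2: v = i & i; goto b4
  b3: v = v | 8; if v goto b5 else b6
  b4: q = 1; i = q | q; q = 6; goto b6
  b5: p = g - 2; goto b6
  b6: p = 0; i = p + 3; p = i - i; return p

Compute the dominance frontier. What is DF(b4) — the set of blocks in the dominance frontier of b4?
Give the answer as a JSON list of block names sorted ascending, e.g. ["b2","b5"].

idom tree: b1←b0 b2←b0 b3←b1 b4←b0 b5←b3 b6←b0
Dom at joins:
  b4: preds {b1,b2}: {b0,b1} ∩ {b0,b2} = {b0}; idom=b0
  b6: preds {b3,b4,b5}: {b0,b1,b3} ∩ {b0,b4} ∩ {b0,b1,b3,b5} = {b0}; idom=b0

DF derivation:
  join b4 pred b1: b1 stop@b0
  join b4 pred b2: b2 stop@b0
  join b6 pred b3: b3→b1 stop@b0
  join b6 pred b4: b4 stop@b0
  join b6 pred b5: b5→b3→b1 stop@b0
  DF(b0)=∅
  DF(b1)={b4,b6}
  DF(b2)={b4}
  DF(b3)={b6}
  DF(b4)={b6}
  DF(b5)={b6}
  DF(b6)=∅

DF(b4) = ["b6"]

Answer: ["b6"]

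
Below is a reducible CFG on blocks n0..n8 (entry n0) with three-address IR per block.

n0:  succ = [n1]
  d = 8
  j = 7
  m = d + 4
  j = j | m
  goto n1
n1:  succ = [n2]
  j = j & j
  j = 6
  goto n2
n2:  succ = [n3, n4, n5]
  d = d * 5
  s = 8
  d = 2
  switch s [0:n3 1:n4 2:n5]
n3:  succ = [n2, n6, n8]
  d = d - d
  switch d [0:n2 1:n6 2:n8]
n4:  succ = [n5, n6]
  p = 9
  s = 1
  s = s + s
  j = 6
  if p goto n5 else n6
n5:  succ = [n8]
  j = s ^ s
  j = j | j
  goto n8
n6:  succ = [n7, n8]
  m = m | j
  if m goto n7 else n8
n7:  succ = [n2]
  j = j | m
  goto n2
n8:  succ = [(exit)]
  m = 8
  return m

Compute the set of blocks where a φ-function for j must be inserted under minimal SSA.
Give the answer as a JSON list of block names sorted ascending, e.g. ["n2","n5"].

Answer: ["n2", "n5", "n6", "n8"]

Analysis:
idom tree: n1←n0 n2←n1 n3←n2 n4←n2 n5←n2 n6←n2 n7←n6 n8←n2
Dom∩ at merges:
  n2: preds {n1,n3,n7}: {n0,n1} ∩ {n0,n1,n2,n3} ∩ {n0,n1,n2,n6,n7} = {n0,n1}; idom=n1
  n5: preds {n2,n4}: {n0,n1,n2} ∩ {n0,n1,n2,n4} = {n0,n1,n2}; idom=n2
  n6: preds {n3,n4}: {n0,n1,n2,n3} ∩ {n0,n1,n2,n4} = {n0,n1,n2}; idom=n2
  n8: preds {n3,n5,n6}: {n0,n1,n2,n3} ∩ {n0,n1,n2,n5} ∩ {n0,n1,n2,n6} = {n0,n1,n2}; idom=n2

DF walk-up:
  join n2 pred n1: · stop@n1
  join n2 pred n3: n3→n2 stop@n1
  join n2 pred n7: n7→n6→n2 stop@n1
  join n5 pred n2: · stop@n2
  join n5 pred n4: n4 stop@n2
  join n6 pred n3: n3 stop@n2
  join n6 pred n4: n4 stop@n2
  join n8 pred n3: n3 stop@n2
  join n8 pred n5: n5 stop@n2
  join n8 pred n6: n6 stop@n2
  n0: DF=∅
  n1: DF=∅
  n2: DF={n2}
  n3: DF={n2,n6,n8}
  n4: DF={n5,n6}
  n5: DF={n8}
  n6: DF={n2,n8}
  n7: DF={n2}
  n8: DF=∅

φ for j: defs {n0,n1,n4,n5,n7}
  DF⁺ = {n2,n5,n6,n8}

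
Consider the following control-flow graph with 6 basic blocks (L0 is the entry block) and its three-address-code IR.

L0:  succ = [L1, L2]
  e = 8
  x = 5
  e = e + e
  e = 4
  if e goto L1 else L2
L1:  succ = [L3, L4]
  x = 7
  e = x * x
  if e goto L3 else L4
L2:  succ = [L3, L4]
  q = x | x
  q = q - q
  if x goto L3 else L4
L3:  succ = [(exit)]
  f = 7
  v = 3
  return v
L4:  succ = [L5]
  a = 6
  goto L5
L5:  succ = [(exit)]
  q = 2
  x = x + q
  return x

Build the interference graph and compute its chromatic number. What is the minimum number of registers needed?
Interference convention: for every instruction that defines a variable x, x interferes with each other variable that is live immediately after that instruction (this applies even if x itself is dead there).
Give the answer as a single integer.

Per-block:
  L0 def {e,x} use ∅
  L1 def {e,x} use ∅
  L2 def {q} use {x}
  L3 def {f,v} use ∅
  L4 def {a} use ∅
  L5 def {q,x} use {x}

Backward fixpoint:
  L0 li=∅ lo={x}
  L1 li=∅ lo={x}
  L2 li={x} lo={x}
  L3 li=∅ lo=∅
  L4 li={x} lo={x}
  L5 li={x} lo=∅

Conflict graph:
  a — {x}
  e — {x}
  f — ∅
  q — {x}
  v — ∅
  x — {a,e,q}

Colouring:
  clique {a,x} ⇒ need ≥ 2
  2-colouring: R0={f,v,x}  R1={a,e,q}
  χ = 2

Answer: 2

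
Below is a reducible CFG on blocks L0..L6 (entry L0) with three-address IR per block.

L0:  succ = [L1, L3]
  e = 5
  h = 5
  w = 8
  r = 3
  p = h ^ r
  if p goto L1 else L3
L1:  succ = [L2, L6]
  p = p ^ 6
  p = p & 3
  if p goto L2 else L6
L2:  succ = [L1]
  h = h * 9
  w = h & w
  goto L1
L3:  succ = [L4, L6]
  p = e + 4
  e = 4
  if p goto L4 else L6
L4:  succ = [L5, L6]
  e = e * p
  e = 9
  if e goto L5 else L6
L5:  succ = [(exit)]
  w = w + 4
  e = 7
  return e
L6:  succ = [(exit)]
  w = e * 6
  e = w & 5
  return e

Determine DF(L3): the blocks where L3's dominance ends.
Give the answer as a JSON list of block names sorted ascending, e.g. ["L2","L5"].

idom tree: L1←L0 L2←L1 L3←L0 L4←L3 L5←L4 L6←L0
Dom∩ at merges:
  L1: preds {L0,L2}: {L0} ∩ {L0,L1,L2} = {L0}; idom=L0
  L6: preds {L1,L3,L4}: {L0,L1} ∩ {L0,L3} ∩ {L0,L3,L4} = {L0}; idom=L0

Frontier:
  join L1 pred L0: · stop@L0
  join L1 pred L2: L2→L1 stop@L0
  join L6 pred L1: L1 stop@L0
  join L6 pred L3: L3 stop@L0
  join L6 pred L4: L4→L3 stop@L0
  DF(L0)=∅
  DF(L1)={L1,L6}
  DF(L2)={L1}
  DF(L3)={L6}
  DF(L4)={L6}
  DF(L5)=∅
  DF(L6)=∅

DF(L3) = ["L6"]

Answer: ["L6"]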